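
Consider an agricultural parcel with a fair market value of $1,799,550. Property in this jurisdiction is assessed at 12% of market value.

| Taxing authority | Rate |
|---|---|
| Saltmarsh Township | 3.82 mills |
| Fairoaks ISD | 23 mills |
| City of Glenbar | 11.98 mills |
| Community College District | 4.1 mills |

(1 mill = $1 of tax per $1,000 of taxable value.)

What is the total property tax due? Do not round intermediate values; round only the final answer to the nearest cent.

$9,264.08

Assessed value = $1,799,550 × 0.12 = $215,946
Saltmarsh Township: $215,946 × 0.00382 = $824.91372
Fairoaks ISD: $215,946 × 0.023 = $4,966.758
City of Glenbar: $215,946 × 0.01198 = $2,587.03308
Community College District: $215,946 × 0.0041 = $885.3786
Total = $824.91372 + $4,966.758 + $2,587.03308 + $885.3786 = $9,264.0834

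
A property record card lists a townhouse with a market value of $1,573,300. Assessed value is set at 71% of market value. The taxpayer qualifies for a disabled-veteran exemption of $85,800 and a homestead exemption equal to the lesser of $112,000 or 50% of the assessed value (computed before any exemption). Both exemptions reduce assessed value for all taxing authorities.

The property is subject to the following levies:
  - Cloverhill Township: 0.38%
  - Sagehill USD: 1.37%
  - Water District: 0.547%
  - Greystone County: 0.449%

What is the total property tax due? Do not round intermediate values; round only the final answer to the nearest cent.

Assessed value = $1,573,300 × 0.71 = $1,117,043
Homestead exemption = min($112,000, 50% × $1,117,043) = min($112,000, $558,521.5) = $112,000 (dollar cap binds)
Taxable value = $1,117,043 − $85,800 − $112,000 = $919,243
Cloverhill Township: $919,243 × 0.0038 = $3,493.1234
Sagehill USD: $919,243 × 0.0137 = $12,593.6291
Water District: $919,243 × 0.00547 = $5,028.25921
Greystone County: $919,243 × 0.00449 = $4,127.40107
Total = $25,242.41278

$25,242.41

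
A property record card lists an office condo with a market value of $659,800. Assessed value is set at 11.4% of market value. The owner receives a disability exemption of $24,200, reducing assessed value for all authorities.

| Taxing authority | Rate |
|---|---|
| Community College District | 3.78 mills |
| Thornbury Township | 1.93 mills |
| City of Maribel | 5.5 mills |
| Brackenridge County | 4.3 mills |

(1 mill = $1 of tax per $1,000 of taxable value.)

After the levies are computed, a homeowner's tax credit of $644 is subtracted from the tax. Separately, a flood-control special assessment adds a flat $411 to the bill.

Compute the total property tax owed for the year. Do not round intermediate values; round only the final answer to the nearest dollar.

$558

Assessed value = $659,800 × 0.114 = $75,217.2
Taxable value = $75,217.2 − $24,200 = $51,017.2
Community College District: $51,017.2 × 0.00378 = $192.845016
Thornbury Township: $51,017.2 × 0.00193 = $98.463196
City of Maribel: $51,017.2 × 0.0055 = $280.5946
Brackenridge County: $51,017.2 × 0.0043 = $219.37396
Levies subtotal = $791.276772
After credit = $791.276772 − $644 = $147.276772
Total = $147.276772 + $411 = $558.276772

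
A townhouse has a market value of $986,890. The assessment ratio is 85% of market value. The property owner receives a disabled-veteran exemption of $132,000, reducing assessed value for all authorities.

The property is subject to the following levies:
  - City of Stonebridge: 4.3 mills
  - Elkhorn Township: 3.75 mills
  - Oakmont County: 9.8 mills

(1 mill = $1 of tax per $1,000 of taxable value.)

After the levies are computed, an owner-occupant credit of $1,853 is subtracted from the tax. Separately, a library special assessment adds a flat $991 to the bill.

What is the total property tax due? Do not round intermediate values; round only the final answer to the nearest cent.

Assessed value = $986,890 × 0.85 = $838,856.5
Taxable value = $838,856.5 − $132,000 = $706,856.5
City of Stonebridge: $706,856.5 × 0.0043 = $3,039.48295
Elkhorn Township: $706,856.5 × 0.00375 = $2,650.711875
Oakmont County: $706,856.5 × 0.0098 = $6,927.1937
Levies subtotal = $12,617.388525
After credit = $12,617.388525 − $1,853 = $10,764.388525
Total = $10,764.388525 + $991 = $11,755.388525

$11,755.39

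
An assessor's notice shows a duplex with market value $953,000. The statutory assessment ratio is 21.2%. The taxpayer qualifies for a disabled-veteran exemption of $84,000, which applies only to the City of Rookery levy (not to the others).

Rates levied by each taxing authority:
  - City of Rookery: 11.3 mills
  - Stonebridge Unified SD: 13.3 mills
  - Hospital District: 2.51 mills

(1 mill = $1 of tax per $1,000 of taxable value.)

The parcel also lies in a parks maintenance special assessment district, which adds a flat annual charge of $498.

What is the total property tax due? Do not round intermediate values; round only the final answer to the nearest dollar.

Assessed value = $953,000 × 0.212 = $202,036
City of Rookery: ($202,036 − $84,000) × 0.0113 = $118,036 × 0.0113 = $1,333.8068
Stonebridge Unified SD: $202,036 × 0.0133 = $2,687.0788
Hospital District: $202,036 × 0.00251 = $507.11036
Levies subtotal = $4,527.99596
Total = $4,527.99596 + $498 = $5,025.99596

$5,026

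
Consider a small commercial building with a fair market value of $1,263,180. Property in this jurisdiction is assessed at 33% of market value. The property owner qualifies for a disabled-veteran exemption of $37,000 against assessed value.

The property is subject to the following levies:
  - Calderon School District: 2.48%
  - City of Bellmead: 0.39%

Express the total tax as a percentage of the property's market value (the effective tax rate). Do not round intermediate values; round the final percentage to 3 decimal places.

0.863%

Assessed value = $1,263,180 × 0.33 = $416,849.4
Taxable value = $416,849.4 − $37,000 = $379,849.4
Calderon School District: $379,849.4 × 0.0248 = $9,420.26512
City of Bellmead: $379,849.4 × 0.0039 = $1,481.41266
Total tax = $10,901.67778
Effective rate = $10,901.67778 ÷ $1,263,180 = 0.863% of market value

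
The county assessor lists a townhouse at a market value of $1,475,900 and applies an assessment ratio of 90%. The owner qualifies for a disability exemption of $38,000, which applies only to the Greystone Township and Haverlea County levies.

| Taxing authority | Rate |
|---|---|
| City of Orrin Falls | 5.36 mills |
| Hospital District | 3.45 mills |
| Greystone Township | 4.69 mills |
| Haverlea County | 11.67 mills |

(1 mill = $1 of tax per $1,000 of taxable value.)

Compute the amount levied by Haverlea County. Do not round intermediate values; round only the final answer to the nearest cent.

Assessed value = $1,475,900 × 0.9 = $1,328,310
Haverlea County taxable value = $1,328,310 − $38,000 = $1,290,310
Haverlea County levy = $1,290,310 × 0.01167 = $15,057.9177

$15,057.92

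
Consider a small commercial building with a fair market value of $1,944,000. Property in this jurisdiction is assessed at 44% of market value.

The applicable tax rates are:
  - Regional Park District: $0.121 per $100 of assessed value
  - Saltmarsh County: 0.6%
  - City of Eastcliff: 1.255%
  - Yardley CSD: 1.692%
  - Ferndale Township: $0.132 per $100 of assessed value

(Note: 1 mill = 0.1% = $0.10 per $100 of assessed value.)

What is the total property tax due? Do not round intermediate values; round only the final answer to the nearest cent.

Assessed value = $1,944,000 × 0.44 = $855,360
Regional Park District: $855,360 × 0.00121 = $1,034.9856
Saltmarsh County: $855,360 × 0.006 = $5,132.16
City of Eastcliff: $855,360 × 0.01255 = $10,734.768
Yardley CSD: $855,360 × 0.01692 = $14,472.6912
Ferndale Township: $855,360 × 0.00132 = $1,129.0752
Total = $32,503.68

$32,503.68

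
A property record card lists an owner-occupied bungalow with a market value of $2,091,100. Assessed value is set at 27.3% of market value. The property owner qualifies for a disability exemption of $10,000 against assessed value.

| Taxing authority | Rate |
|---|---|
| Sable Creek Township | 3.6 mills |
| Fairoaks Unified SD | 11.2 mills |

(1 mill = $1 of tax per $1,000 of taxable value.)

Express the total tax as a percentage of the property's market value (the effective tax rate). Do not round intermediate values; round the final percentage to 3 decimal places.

Assessed value = $2,091,100 × 0.273 = $570,870.3
Taxable value = $570,870.3 − $10,000 = $560,870.3
Sable Creek Township: $560,870.3 × 0.0036 = $2,019.13308
Fairoaks Unified SD: $560,870.3 × 0.0112 = $6,281.74736
Total tax = $8,300.88044
Effective rate = $8,300.88044 ÷ $2,091,100 = 0.397% of market value

0.397%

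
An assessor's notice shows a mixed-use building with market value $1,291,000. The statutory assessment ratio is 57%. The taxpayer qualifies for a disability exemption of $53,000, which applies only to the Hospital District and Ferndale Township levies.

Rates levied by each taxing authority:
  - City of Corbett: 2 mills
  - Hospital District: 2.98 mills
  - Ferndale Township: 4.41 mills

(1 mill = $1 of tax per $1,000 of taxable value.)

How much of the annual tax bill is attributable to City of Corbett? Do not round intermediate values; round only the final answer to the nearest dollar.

$1,472

Assessed value = $1,291,000 × 0.57 = $735,870
City of Corbett taxable value = $735,870 (exemption does not apply)
City of Corbett levy = $735,870 × 0.002 = $1,471.74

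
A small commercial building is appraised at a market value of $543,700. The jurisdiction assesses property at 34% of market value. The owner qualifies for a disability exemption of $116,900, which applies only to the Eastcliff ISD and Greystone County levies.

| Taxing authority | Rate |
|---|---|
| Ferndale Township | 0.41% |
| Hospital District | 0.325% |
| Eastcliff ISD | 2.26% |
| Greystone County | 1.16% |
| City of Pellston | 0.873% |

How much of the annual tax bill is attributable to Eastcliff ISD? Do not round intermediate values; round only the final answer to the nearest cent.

Assessed value = $543,700 × 0.34 = $184,858
Eastcliff ISD taxable value = $184,858 − $116,900 = $67,958
Eastcliff ISD levy = $67,958 × 0.0226 = $1,535.8508

$1,535.85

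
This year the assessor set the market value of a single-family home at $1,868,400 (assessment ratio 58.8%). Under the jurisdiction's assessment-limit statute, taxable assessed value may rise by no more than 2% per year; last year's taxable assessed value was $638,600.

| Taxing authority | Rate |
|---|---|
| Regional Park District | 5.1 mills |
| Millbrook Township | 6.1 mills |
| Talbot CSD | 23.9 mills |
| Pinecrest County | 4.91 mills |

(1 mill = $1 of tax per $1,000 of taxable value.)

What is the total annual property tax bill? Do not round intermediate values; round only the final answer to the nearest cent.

Uncapped assessed value = $1,868,400 × 0.588 = $1,098,619.2
Cap limit = $638,600 × 1.02 = $651,372
Taxable assessed value = min($1,098,619.2, $651,372) = $651,372 (cap binds)
Regional Park District: $651,372 × 0.0051 = $3,321.9972
Millbrook Township: $651,372 × 0.0061 = $3,973.3692
Talbot CSD: $651,372 × 0.0239 = $15,567.7908
Pinecrest County: $651,372 × 0.00491 = $3,198.23652
Total = $26,061.39372

$26,061.39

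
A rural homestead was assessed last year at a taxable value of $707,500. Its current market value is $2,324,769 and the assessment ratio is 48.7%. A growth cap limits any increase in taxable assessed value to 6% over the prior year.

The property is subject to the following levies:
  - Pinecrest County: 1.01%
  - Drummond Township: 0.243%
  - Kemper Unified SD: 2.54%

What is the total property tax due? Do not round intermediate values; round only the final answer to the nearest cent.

Uncapped assessed value = $2,324,769 × 0.487 = $1,132,162.503
Cap limit = $707,500 × 1.06 = $749,950
Taxable assessed value = min($1,132,162.503, $749,950) = $749,950 (cap binds)
Pinecrest County: $749,950 × 0.0101 = $7,574.495
Drummond Township: $749,950 × 0.00243 = $1,822.3785
Kemper Unified SD: $749,950 × 0.0254 = $19,048.73
Total = $28,445.6035

$28,445.60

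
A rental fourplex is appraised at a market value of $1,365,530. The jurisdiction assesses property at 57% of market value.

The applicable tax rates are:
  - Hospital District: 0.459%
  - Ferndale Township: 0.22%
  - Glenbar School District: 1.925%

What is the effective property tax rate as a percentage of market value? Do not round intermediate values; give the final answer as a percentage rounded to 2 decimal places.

Assessed value = $1,365,530 × 0.57 = $778,352.1
Hospital District: $778,352.1 × 0.00459 = $3,572.636139
Ferndale Township: $778,352.1 × 0.0022 = $1,712.37462
Glenbar School District: $778,352.1 × 0.01925 = $14,983.277925
Total tax = $20,268.288684
Effective rate = $20,268.288684 ÷ $1,365,530 = 1.48% of market value

1.48%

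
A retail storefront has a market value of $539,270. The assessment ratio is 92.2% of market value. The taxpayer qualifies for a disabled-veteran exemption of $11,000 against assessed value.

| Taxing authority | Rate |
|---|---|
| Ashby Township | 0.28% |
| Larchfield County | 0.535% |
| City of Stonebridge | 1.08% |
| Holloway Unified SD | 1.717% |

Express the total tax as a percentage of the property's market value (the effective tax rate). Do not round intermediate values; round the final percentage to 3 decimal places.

Assessed value = $539,270 × 0.922 = $497,206.94
Taxable value = $497,206.94 − $11,000 = $486,206.94
Ashby Township: $486,206.94 × 0.0028 = $1,361.379432
Larchfield County: $486,206.94 × 0.00535 = $2,601.207129
City of Stonebridge: $486,206.94 × 0.0108 = $5,251.034952
Holloway Unified SD: $486,206.94 × 0.01717 = $8,348.1731598
Total tax = $17,561.7946728
Effective rate = $17,561.7946728 ÷ $539,270 = 3.257% of market value

3.257%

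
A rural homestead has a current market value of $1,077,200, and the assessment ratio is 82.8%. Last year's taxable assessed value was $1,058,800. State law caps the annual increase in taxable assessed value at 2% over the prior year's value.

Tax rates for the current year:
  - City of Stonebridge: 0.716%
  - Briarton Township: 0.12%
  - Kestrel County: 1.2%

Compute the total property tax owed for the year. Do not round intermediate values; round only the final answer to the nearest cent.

$18,159.52

Uncapped assessed value = $1,077,200 × 0.828 = $891,921.6
Cap limit = $1,058,800 × 1.02 = $1,079,976
Taxable assessed value = min($891,921.6, $1,079,976) = $891,921.6 (cap does not bind)
City of Stonebridge: $891,921.6 × 0.00716 = $6,386.158656
Briarton Township: $891,921.6 × 0.0012 = $1,070.30592
Kestrel County: $891,921.6 × 0.012 = $10,703.0592
Total = $18,159.523776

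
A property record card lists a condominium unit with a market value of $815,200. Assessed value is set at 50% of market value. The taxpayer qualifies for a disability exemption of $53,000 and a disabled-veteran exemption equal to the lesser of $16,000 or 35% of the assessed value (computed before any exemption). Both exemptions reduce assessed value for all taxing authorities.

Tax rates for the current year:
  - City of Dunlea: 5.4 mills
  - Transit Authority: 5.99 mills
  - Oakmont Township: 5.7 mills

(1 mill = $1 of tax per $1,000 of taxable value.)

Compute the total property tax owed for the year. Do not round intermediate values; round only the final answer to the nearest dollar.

$5,787

Assessed value = $815,200 × 0.5 = $407,600
Disabled-veteran exemption = min($16,000, 35% × $407,600) = min($16,000, $142,660) = $16,000 (dollar cap binds)
Taxable value = $407,600 − $53,000 − $16,000 = $338,600
City of Dunlea: $338,600 × 0.0054 = $1,828.44
Transit Authority: $338,600 × 0.00599 = $2,028.214
Oakmont Township: $338,600 × 0.0057 = $1,930.02
Total = $5,786.674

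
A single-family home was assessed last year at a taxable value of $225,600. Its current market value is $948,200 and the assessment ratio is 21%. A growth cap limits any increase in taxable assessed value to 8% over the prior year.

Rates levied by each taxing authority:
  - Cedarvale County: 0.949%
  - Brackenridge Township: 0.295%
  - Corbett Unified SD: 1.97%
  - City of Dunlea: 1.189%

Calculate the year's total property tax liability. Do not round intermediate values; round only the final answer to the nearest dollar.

$8,767

Uncapped assessed value = $948,200 × 0.21 = $199,122
Cap limit = $225,600 × 1.08 = $243,648
Taxable assessed value = min($199,122, $243,648) = $199,122 (cap does not bind)
Cedarvale County: $199,122 × 0.00949 = $1,889.66778
Brackenridge Township: $199,122 × 0.00295 = $587.4099
Corbett Unified SD: $199,122 × 0.0197 = $3,922.7034
City of Dunlea: $199,122 × 0.01189 = $2,367.56058
Total = $8,767.34166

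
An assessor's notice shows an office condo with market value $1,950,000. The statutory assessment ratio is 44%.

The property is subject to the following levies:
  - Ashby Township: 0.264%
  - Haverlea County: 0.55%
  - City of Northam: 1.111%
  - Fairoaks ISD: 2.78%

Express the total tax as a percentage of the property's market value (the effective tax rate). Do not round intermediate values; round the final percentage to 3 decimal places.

Assessed value = $1,950,000 × 0.44 = $858,000
Ashby Township: $858,000 × 0.00264 = $2,265.12
Haverlea County: $858,000 × 0.0055 = $4,719
City of Northam: $858,000 × 0.01111 = $9,532.38
Fairoaks ISD: $858,000 × 0.0278 = $23,852.4
Total tax = $40,368.9
Effective rate = $40,368.9 ÷ $1,950,000 = 2.070% of market value

2.070%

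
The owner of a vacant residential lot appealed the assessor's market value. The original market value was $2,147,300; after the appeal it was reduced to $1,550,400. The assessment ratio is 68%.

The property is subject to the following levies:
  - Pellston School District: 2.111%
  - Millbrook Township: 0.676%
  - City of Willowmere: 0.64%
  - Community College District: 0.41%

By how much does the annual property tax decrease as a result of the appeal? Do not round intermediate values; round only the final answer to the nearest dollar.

$15,574

Old assessed value = $2,147,300 × 0.68 = $1,460,164
New assessed value = $1,550,400 × 0.68 = $1,054,272
Combined rate = 0.02111 + 0.00676 + 0.0064 + 0.0041 = 0.03837
Old tax = $1,460,164 × 0.03837 = $56,026.49268
New tax = $1,054,272 × 0.03837 = $40,452.41664
Reduction = $56,026.49268 − $40,452.41664 = $15,574.07604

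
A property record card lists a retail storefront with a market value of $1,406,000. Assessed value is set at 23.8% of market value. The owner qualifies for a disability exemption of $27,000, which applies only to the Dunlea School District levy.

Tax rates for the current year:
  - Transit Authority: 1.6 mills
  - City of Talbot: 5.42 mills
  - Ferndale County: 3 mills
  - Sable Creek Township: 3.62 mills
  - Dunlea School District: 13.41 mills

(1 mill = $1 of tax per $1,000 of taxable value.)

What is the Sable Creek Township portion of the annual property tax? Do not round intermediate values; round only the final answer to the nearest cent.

Assessed value = $1,406,000 × 0.238 = $334,628
Sable Creek Township taxable value = $334,628 (exemption does not apply)
Sable Creek Township levy = $334,628 × 0.00362 = $1,211.35336

$1,211.35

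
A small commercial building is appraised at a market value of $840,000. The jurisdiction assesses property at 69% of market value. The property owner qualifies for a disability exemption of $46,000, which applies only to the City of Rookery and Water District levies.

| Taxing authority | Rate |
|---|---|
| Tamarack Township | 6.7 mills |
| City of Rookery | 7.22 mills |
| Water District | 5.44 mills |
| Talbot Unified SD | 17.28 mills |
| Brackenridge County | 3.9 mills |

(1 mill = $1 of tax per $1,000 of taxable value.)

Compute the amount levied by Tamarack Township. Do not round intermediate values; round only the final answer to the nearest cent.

Assessed value = $840,000 × 0.69 = $579,600
Tamarack Township taxable value = $579,600 (exemption does not apply)
Tamarack Township levy = $579,600 × 0.0067 = $3,883.32

$3,883.32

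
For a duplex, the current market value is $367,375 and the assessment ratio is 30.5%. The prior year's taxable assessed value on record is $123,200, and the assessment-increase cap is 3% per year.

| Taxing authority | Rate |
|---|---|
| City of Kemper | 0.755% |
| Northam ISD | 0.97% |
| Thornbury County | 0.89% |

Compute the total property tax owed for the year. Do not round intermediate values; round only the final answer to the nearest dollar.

Uncapped assessed value = $367,375 × 0.305 = $112,049.375
Cap limit = $123,200 × 1.03 = $126,896
Taxable assessed value = min($112,049.375, $126,896) = $112,049.375 (cap does not bind)
City of Kemper: $112,049.375 × 0.00755 = $845.97278125
Northam ISD: $112,049.375 × 0.0097 = $1,086.8789375
Thornbury County: $112,049.375 × 0.0089 = $997.2394375
Total = $2,930.09115625

$2,930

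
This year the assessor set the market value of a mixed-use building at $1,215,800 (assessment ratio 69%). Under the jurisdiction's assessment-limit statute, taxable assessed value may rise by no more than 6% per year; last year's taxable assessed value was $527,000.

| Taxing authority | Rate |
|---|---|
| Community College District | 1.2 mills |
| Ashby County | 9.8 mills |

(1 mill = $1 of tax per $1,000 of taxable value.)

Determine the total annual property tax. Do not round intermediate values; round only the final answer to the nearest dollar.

Uncapped assessed value = $1,215,800 × 0.69 = $838,902
Cap limit = $527,000 × 1.06 = $558,620
Taxable assessed value = min($838,902, $558,620) = $558,620 (cap binds)
Community College District: $558,620 × 0.0012 = $670.344
Ashby County: $558,620 × 0.0098 = $5,474.476
Total = $6,144.82

$6,145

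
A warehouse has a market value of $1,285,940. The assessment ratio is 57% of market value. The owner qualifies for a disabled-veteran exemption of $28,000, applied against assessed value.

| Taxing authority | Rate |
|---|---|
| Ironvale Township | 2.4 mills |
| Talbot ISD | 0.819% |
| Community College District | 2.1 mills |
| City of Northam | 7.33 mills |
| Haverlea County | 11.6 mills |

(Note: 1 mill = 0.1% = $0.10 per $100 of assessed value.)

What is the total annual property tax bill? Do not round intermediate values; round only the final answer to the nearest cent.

$22,291.65

Assessed value = $1,285,940 × 0.57 = $732,985.8
Taxable value = $732,985.8 − $28,000 = $704,985.8
Ironvale Township: $704,985.8 × 0.0024 = $1,691.96592
Talbot ISD: $704,985.8 × 0.00819 = $5,773.833702
Community College District: $704,985.8 × 0.0021 = $1,480.47018
City of Northam: $704,985.8 × 0.00733 = $5,167.545914
Haverlea County: $704,985.8 × 0.0116 = $8,177.83528
Total = $22,291.650996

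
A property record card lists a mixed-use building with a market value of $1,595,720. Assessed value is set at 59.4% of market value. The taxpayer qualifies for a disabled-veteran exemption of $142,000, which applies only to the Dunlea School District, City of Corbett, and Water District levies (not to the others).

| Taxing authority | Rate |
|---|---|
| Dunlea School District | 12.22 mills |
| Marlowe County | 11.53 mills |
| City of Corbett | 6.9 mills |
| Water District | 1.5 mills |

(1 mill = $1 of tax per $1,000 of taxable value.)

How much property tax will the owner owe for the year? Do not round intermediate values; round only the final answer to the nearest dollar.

$27,546

Assessed value = $1,595,720 × 0.594 = $947,857.68
Dunlea School District: ($947,857.68 − $142,000) × 0.01222 = $805,857.68 × 0.01222 = $9,847.5808496
Marlowe County: $947,857.68 × 0.01153 = $10,928.7990504
City of Corbett: ($947,857.68 − $142,000) × 0.0069 = $805,857.68 × 0.0069 = $5,560.417992
Water District: ($947,857.68 − $142,000) × 0.0015 = $805,857.68 × 0.0015 = $1,208.78652
Total = $27,545.584412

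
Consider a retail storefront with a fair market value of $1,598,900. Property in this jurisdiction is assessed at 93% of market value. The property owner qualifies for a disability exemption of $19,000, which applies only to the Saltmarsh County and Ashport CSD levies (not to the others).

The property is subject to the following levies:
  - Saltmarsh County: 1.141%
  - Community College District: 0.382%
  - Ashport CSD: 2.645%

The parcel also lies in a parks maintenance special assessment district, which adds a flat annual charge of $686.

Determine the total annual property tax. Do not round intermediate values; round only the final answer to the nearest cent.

$61,943.86

Assessed value = $1,598,900 × 0.93 = $1,486,977
Saltmarsh County: ($1,486,977 − $19,000) × 0.01141 = $1,467,977 × 0.01141 = $16,749.61757
Community College District: $1,486,977 × 0.00382 = $5,680.25214
Ashport CSD: ($1,486,977 − $19,000) × 0.02645 = $1,467,977 × 0.02645 = $38,827.99165
Levies subtotal = $61,257.86136
Total = $61,257.86136 + $686 = $61,943.86136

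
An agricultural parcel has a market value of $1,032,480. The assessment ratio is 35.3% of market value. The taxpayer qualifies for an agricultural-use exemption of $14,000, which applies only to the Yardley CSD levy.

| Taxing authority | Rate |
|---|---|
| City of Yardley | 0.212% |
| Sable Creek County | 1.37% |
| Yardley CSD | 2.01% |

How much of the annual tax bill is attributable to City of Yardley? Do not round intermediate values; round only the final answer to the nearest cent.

$772.67

Assessed value = $1,032,480 × 0.353 = $364,465.44
City of Yardley taxable value = $364,465.44 (exemption does not apply)
City of Yardley levy = $364,465.44 × 0.00212 = $772.6667328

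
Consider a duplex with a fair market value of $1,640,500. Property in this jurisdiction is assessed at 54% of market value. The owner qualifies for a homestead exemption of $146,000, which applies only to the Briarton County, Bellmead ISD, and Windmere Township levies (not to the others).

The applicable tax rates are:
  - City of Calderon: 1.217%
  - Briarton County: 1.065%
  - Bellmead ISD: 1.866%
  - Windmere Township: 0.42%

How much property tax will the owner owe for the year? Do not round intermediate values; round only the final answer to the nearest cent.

$35,574.08

Assessed value = $1,640,500 × 0.54 = $885,870
City of Calderon: $885,870 × 0.01217 = $10,781.0379
Briarton County: ($885,870 − $146,000) × 0.01065 = $739,870 × 0.01065 = $7,879.6155
Bellmead ISD: ($885,870 − $146,000) × 0.01866 = $739,870 × 0.01866 = $13,805.9742
Windmere Township: ($885,870 − $146,000) × 0.0042 = $739,870 × 0.0042 = $3,107.454
Total = $35,574.0816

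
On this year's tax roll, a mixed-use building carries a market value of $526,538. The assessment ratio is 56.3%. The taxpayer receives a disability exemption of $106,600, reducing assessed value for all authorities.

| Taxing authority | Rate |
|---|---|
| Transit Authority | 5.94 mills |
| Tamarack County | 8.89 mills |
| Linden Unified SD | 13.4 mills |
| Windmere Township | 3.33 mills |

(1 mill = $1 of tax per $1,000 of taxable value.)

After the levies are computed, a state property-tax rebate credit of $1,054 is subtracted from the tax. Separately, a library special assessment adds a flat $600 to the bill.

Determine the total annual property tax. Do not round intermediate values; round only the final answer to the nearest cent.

Assessed value = $526,538 × 0.563 = $296,440.894
Taxable value = $296,440.894 − $106,600 = $189,840.894
Transit Authority: $189,840.894 × 0.00594 = $1,127.65491036
Tamarack County: $189,840.894 × 0.00889 = $1,687.68554766
Linden Unified SD: $189,840.894 × 0.0134 = $2,543.8679796
Windmere Township: $189,840.894 × 0.00333 = $632.17017702
Levies subtotal = $5,991.37861464
After credit = $5,991.37861464 − $1,054 = $4,937.37861464
Total = $4,937.37861464 + $600 = $5,537.37861464

$5,537.38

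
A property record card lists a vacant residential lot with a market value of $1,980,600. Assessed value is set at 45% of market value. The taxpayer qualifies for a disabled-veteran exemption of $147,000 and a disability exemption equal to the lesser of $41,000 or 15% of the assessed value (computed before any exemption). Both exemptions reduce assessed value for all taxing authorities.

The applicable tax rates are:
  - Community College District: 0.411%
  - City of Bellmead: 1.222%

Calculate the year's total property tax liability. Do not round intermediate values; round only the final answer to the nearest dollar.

Assessed value = $1,980,600 × 0.45 = $891,270
Disability exemption = min($41,000, 15% × $891,270) = min($41,000, $133,690.5) = $41,000 (dollar cap binds)
Taxable value = $891,270 − $147,000 − $41,000 = $703,270
Community College District: $703,270 × 0.00411 = $2,890.4397
City of Bellmead: $703,270 × 0.01222 = $8,593.9594
Total = $11,484.3991

$11,484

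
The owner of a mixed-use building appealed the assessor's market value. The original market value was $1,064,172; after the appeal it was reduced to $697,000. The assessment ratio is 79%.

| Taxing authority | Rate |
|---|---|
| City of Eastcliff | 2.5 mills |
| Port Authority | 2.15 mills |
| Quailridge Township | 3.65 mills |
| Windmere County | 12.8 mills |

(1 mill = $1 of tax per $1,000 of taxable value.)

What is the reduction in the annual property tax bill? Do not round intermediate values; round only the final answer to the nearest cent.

Old assessed value = $1,064,172 × 0.79 = $840,695.88
New assessed value = $697,000 × 0.79 = $550,630
Combined rate = 0.0025 + 0.00215 + 0.00365 + 0.0128 = 0.0211
Old tax = $840,695.88 × 0.0211 = $17,738.683068
New tax = $550,630 × 0.0211 = $11,618.293
Reduction = $17,738.683068 − $11,618.293 = $6,120.390068

$6,120.39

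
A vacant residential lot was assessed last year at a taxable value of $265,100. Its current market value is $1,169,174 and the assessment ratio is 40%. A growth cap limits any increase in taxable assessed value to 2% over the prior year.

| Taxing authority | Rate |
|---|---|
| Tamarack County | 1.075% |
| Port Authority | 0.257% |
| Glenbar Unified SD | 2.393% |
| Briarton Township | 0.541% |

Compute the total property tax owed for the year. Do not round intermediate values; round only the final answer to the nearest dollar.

Uncapped assessed value = $1,169,174 × 0.4 = $467,669.6
Cap limit = $265,100 × 1.02 = $270,402
Taxable assessed value = min($467,669.6, $270,402) = $270,402 (cap binds)
Tamarack County: $270,402 × 0.01075 = $2,906.8215
Port Authority: $270,402 × 0.00257 = $694.93314
Glenbar Unified SD: $270,402 × 0.02393 = $6,470.71986
Briarton Township: $270,402 × 0.00541 = $1,462.87482
Total = $11,535.34932

$11,535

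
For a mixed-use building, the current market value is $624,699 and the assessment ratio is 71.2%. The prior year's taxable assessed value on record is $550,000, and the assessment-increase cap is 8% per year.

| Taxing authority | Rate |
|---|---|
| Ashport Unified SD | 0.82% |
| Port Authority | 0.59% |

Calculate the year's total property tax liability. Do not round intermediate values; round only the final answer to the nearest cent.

Uncapped assessed value = $624,699 × 0.712 = $444,785.688
Cap limit = $550,000 × 1.08 = $594,000
Taxable assessed value = min($444,785.688, $594,000) = $444,785.688 (cap does not bind)
Ashport Unified SD: $444,785.688 × 0.0082 = $3,647.2426416
Port Authority: $444,785.688 × 0.0059 = $2,624.2355592
Total = $6,271.4782008

$6,271.48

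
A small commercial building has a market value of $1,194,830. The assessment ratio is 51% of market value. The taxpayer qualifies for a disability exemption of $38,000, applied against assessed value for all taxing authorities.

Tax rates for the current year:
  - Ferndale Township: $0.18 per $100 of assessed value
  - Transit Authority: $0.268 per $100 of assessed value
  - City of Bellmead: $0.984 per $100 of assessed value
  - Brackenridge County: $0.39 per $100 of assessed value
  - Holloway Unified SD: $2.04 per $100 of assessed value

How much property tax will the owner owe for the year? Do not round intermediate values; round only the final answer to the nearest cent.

Assessed value = $1,194,830 × 0.51 = $609,363.3
Taxable value = $609,363.3 − $38,000 = $571,363.3
Ferndale Township: $571,363.3 × 0.0018 = $1,028.45394
Transit Authority: $571,363.3 × 0.00268 = $1,531.253644
City of Bellmead: $571,363.3 × 0.00984 = $5,622.214872
Brackenridge County: $571,363.3 × 0.0039 = $2,228.31687
Holloway Unified SD: $571,363.3 × 0.0204 = $11,655.81132
Total = $1,028.45394 + $1,531.253644 + $5,622.214872 + $2,228.31687 + $11,655.81132 = $22,066.050646

$22,066.05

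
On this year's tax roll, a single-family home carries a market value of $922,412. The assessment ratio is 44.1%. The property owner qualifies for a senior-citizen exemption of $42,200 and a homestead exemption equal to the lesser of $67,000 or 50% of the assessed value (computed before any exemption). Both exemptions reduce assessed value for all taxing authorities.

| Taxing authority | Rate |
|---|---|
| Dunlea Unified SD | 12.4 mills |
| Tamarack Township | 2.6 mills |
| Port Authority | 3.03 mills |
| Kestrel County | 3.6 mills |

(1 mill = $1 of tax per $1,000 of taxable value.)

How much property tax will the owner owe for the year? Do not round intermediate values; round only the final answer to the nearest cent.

$6,436.74

Assessed value = $922,412 × 0.441 = $406,783.692
Homestead exemption = min($67,000, 50% × $406,783.692) = min($67,000, $203,391.846) = $67,000 (dollar cap binds)
Taxable value = $406,783.692 − $42,200 − $67,000 = $297,583.692
Dunlea Unified SD: $297,583.692 × 0.0124 = $3,690.0377808
Tamarack Township: $297,583.692 × 0.0026 = $773.7175992
Port Authority: $297,583.692 × 0.00303 = $901.67858676
Kestrel County: $297,583.692 × 0.0036 = $1,071.3012912
Total = $6,436.73525796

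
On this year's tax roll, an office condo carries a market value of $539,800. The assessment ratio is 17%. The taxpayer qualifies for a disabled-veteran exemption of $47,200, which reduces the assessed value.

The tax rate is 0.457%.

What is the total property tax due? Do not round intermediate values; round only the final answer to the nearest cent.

Assessed value = $539,800 × 0.17 = $91,766
Taxable value = $91,766 − $47,200 = $44,566
Tax = $44,566 × 0.00457 = $203.66662

$203.67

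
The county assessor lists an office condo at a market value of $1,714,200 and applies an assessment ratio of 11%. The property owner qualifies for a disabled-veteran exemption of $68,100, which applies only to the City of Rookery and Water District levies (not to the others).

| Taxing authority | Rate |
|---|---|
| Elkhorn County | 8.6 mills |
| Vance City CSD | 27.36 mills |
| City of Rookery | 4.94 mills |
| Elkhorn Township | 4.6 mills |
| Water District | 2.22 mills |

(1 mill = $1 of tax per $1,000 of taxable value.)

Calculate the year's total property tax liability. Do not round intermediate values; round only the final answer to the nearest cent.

$8,510.58

Assessed value = $1,714,200 × 0.11 = $188,562
Elkhorn County: $188,562 × 0.0086 = $1,621.6332
Vance City CSD: $188,562 × 0.02736 = $5,159.05632
City of Rookery: ($188,562 − $68,100) × 0.00494 = $120,462 × 0.00494 = $595.08228
Elkhorn Township: $188,562 × 0.0046 = $867.3852
Water District: ($188,562 − $68,100) × 0.00222 = $120,462 × 0.00222 = $267.42564
Total = $8,510.58264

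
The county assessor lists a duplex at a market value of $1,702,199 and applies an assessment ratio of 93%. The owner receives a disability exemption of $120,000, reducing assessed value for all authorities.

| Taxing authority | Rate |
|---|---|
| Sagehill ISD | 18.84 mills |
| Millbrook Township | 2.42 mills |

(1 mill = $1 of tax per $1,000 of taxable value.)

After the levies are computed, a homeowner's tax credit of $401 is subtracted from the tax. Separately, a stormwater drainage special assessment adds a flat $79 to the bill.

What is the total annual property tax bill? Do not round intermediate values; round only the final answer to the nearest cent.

$30,782.34

Assessed value = $1,702,199 × 0.93 = $1,583,045.07
Taxable value = $1,583,045.07 − $120,000 = $1,463,045.07
Sagehill ISD: $1,463,045.07 × 0.01884 = $27,563.7691188
Millbrook Township: $1,463,045.07 × 0.00242 = $3,540.5690694
Levies subtotal = $31,104.3381882
After credit = $31,104.3381882 − $401 = $30,703.3381882
Total = $30,703.3381882 + $79 = $30,782.3381882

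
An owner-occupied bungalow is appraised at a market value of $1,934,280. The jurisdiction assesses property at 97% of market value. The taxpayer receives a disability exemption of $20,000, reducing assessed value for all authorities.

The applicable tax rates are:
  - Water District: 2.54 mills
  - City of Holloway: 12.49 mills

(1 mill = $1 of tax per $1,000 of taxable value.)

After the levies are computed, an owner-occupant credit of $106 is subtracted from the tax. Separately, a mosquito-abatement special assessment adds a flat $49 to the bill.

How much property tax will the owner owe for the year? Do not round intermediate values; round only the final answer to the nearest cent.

$27,842.46

Assessed value = $1,934,280 × 0.97 = $1,876,251.6
Taxable value = $1,876,251.6 − $20,000 = $1,856,251.6
Water District: $1,856,251.6 × 0.00254 = $4,714.879064
City of Holloway: $1,856,251.6 × 0.01249 = $23,184.582484
Levies subtotal = $27,899.461548
After credit = $27,899.461548 − $106 = $27,793.461548
Total = $27,793.461548 + $49 = $27,842.461548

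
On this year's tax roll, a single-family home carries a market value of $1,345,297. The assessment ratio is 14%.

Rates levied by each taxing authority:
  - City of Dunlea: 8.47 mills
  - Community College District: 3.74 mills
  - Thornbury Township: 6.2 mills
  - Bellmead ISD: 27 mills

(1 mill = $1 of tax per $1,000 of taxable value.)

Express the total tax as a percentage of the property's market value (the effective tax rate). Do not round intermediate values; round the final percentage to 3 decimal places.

0.636%

Assessed value = $1,345,297 × 0.14 = $188,341.58
City of Dunlea: $188,341.58 × 0.00847 = $1,595.2531826
Community College District: $188,341.58 × 0.00374 = $704.3975092
Thornbury Township: $188,341.58 × 0.0062 = $1,167.717796
Bellmead ISD: $188,341.58 × 0.027 = $5,085.22266
Total tax = $8,552.5911478
Effective rate = $8,552.5911478 ÷ $1,345,297 = 0.636% of market value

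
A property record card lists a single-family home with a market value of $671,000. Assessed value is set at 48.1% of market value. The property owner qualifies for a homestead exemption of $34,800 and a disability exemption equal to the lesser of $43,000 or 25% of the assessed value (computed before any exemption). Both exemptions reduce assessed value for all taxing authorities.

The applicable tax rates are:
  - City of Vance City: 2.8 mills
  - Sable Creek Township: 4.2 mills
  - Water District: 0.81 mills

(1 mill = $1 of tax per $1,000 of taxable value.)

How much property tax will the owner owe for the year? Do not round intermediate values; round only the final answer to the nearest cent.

Assessed value = $671,000 × 0.481 = $322,751
Disability exemption = min($43,000, 25% × $322,751) = min($43,000, $80,687.75) = $43,000 (dollar cap binds)
Taxable value = $322,751 − $34,800 − $43,000 = $244,951
City of Vance City: $244,951 × 0.0028 = $685.8628
Sable Creek Township: $244,951 × 0.0042 = $1,028.7942
Water District: $244,951 × 0.00081 = $198.41031
Total = $1,913.06731

$1,913.07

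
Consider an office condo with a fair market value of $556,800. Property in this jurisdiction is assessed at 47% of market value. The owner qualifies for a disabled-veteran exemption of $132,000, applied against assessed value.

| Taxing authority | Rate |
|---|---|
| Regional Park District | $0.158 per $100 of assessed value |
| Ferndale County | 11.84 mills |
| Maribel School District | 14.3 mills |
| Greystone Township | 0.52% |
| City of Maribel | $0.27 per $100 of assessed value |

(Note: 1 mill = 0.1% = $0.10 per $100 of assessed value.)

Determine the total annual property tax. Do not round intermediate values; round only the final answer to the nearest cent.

$4,619.77

Assessed value = $556,800 × 0.47 = $261,696
Taxable value = $261,696 − $132,000 = $129,696
Regional Park District: $129,696 × 0.00158 = $204.91968
Ferndale County: $129,696 × 0.01184 = $1,535.60064
Maribel School District: $129,696 × 0.0143 = $1,854.6528
Greystone Township: $129,696 × 0.0052 = $674.4192
City of Maribel: $129,696 × 0.0027 = $350.1792
Total = $4,619.77152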